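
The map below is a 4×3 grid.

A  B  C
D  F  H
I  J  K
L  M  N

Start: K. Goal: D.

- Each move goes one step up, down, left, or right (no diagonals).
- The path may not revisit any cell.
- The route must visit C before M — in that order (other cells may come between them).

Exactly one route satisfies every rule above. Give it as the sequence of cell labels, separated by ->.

K -> H -> C -> B -> F -> J -> M -> L -> I -> D

The waypoints must appear in the order C, M, with no cell reused.
Route from K: 2× up (reaching C), left to B, 3× down (reaching M), left to L, 2× up (reaching D) — 9 moves in all.
Check: order respected (C at step 2, M at step 6).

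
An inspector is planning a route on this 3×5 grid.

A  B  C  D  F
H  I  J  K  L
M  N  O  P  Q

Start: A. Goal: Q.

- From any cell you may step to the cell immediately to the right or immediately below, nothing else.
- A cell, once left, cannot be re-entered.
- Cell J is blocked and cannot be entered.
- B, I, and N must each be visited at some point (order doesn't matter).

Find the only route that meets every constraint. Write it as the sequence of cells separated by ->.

A -> B -> I -> N -> O -> P -> Q

Moves only go right or down, so the column and row indices never decrease.
Route from A: right 1 to B, down 2 to N, right 3 to Q — 6 moves in all.
Check: all required cells visited.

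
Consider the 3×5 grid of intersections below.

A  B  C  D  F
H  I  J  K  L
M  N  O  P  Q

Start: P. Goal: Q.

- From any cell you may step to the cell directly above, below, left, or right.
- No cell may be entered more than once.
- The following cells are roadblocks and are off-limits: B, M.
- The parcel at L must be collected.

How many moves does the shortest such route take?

Any route passes through L somewhere between P and Q. Summing Manhattan distances along the two legs (P → L → Q) gives a lower bound of 2 + 1 = 3 moves.
A route of 3 moves achieves this: P → K → L → Q.
Since 3 matches the lower bound, it is optimal.

3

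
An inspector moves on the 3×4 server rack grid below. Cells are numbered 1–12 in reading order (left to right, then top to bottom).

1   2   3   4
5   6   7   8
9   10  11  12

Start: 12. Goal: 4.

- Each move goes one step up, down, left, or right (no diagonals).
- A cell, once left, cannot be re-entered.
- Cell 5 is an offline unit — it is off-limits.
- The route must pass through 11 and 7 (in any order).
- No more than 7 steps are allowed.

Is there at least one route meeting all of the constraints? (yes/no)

yes

One route that works: 12 → 11 → 7 → 3 → 4.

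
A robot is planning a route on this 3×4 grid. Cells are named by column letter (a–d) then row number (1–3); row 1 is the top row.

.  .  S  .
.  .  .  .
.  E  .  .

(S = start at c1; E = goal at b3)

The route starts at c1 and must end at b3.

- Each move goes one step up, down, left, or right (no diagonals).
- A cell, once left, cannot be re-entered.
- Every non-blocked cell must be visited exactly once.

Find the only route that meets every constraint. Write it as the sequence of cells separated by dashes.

Need to visit all 12 open cells exactly once, starting at c1 and ending at b3.
Cell a1 has only two open neighbours (a2 and b1), so the path must pass straight through it: one of those is the cell it's entered from and the other is where it exits.
Route from c1: right 1 to d1, down 2 to d3, left 1 to c3, up 1 to c2, left 1 to b2, up 1 to b1, left 1 to a1, down 2 to a3, right 1 to b3 — 11 moves in all.
Check: all 12 open cells covered.

c1 - d1 - d2 - d3 - c3 - c2 - b2 - b1 - a1 - a2 - a3 - b3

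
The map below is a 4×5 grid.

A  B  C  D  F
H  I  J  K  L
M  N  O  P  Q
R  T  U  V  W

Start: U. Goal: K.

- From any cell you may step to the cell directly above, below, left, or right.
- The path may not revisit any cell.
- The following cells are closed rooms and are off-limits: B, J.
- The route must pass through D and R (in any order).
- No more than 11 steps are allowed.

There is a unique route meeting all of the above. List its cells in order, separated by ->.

U -> T -> R -> M -> N -> O -> P -> Q -> L -> F -> D -> K

Any route must reach D and R and still end at K within 11 moves, so the order of the required stops is forced.
Route from U: 2× left (reaching R), up to M, 4× right (reaching Q), 2× up (reaching F), left to D, down to K — 11 moves in all.
Check: all required cells visited; 11 ≤ 11 moves.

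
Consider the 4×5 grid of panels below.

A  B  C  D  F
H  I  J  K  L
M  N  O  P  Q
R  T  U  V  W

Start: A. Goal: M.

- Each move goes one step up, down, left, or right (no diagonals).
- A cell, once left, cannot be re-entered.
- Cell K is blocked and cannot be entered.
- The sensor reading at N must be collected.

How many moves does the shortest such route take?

4

Any route passes through N somewhere between A and M. Summing Manhattan distances along the two legs (A → N → M) gives a lower bound of 3 + 1 = 4 moves.
A route of 4 moves achieves this: A → H → I → N → M.
Since 4 matches the lower bound, it is optimal.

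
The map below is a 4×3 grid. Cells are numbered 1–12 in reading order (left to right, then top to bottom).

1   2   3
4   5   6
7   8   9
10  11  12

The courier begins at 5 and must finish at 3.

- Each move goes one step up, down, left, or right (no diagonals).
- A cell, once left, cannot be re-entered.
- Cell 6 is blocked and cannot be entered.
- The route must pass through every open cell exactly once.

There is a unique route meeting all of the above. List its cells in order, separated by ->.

5 -> 8 -> 9 -> 12 -> 11 -> 10 -> 7 -> 4 -> 1 -> 2 -> 3

Need to visit all 11 open cells exactly once, starting at 5 and ending at 3.
Cell 1 has only two open neighbours (4 and 2), so the path must pass straight through it: one of those is the cell it's entered from and the other is where it exits.
Route from 5: down 1 to 8, right 1 to 9, down 1 to 12, left 2 to 10, up 3 to 1, right 2 to 3 — 10 moves in all.
Check: all 11 open cells covered.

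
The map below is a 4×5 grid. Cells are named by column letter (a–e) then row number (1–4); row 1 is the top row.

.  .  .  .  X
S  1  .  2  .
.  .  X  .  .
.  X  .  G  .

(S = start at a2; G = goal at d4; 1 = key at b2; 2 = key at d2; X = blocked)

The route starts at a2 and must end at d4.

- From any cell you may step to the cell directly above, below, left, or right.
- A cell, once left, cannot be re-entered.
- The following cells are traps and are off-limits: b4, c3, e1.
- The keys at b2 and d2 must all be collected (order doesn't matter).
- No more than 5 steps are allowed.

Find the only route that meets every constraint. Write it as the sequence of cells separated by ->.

Any route must reach b2 and d2 and still end at d4 within 5 moves, so the order of the required stops is forced.
Route from a2: right 3 to d2, down 2 to d4 — 5 moves in all.
Check: all required cells visited; 5 ≤ 5 moves.

a2 -> b2 -> c2 -> d2 -> d3 -> d4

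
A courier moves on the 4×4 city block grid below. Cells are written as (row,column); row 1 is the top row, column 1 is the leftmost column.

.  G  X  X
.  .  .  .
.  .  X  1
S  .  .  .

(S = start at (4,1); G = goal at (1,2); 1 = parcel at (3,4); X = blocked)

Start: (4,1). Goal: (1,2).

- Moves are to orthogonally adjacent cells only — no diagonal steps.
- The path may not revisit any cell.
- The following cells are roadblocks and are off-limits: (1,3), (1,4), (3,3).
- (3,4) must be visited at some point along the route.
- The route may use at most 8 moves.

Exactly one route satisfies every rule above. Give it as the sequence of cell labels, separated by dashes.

(4,1) - (4,2) - (4,3) - (4,4) - (3,4) - (2,4) - (2,3) - (2,2) - (1,2)

Any route must reach (3,4) and still end at (1,2) within 8 moves, so the order of the required stops is forced.
Route from (4,1): 3× right (reaching (4,4)), 2× up (reaching (2,4)), 2× left (reaching (2,2)), up to (1,2) — 8 moves in all.
Check: all required cells visited; 8 ≤ 8 moves.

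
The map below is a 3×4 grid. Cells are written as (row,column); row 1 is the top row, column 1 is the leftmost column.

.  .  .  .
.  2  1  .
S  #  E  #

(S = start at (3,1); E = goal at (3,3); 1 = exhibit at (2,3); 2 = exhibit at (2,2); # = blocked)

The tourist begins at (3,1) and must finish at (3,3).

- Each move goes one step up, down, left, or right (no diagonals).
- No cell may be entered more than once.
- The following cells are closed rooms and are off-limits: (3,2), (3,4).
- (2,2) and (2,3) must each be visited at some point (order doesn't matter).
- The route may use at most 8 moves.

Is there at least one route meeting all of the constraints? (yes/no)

yes

One route that works: (3,1) → (2,1) → (2,2) → (2,3) → (3,3).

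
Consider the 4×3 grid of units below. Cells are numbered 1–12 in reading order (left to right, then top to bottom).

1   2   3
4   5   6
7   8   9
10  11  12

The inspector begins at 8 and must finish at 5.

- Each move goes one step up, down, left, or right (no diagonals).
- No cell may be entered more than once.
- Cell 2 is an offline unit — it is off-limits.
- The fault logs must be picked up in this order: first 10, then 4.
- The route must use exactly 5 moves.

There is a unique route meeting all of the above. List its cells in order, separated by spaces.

The waypoints must appear in the order 10, 4, with no cell reused.
Route from 8: down to 11, left to 10, 2× up (reaching 4), right to 5 — 5 moves in all.
Check: order respected (10 at step 2, 4 at step 4); 5 moves as required.

8 11 10 7 4 5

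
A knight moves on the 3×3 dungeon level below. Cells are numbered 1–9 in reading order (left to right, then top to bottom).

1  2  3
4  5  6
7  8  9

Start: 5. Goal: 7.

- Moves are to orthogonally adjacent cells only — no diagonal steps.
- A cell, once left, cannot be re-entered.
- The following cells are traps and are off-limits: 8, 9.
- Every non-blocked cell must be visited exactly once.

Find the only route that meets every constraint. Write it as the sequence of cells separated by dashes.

5 - 6 - 3 - 2 - 1 - 4 - 7

Need to visit all 7 open cells exactly once, starting at 5 and ending at 7.
Route from 5: right 1 to 6, up 1 to 3, left 2 to 1, down 2 to 7 — 6 moves in all.
Check: all 7 open cells covered.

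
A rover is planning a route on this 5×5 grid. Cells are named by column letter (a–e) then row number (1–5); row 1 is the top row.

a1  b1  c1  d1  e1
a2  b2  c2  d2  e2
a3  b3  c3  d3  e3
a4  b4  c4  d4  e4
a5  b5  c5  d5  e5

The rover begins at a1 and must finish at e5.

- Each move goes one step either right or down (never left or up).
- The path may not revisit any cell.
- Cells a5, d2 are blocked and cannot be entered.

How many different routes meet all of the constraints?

53

A right/down-only route from a1 to e5 makes exactly 4 down-moves and 4 right-moves in some order.
With no other constraints that would be C(8,4) = 70 routes.
Subtract routes through each blocked cell (inclusion–exclusion for overlaps): − through d2: 16 − through a5: 1 → 53.
That gives 53 routes.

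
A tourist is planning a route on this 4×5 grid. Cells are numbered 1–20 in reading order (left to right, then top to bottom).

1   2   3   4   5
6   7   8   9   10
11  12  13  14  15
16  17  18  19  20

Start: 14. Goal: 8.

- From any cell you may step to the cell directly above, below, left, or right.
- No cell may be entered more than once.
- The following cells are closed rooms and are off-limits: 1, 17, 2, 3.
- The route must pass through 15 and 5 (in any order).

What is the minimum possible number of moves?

6

Any route passes through 15 and 5 in some order between 14 and 8. Summing Manhattan distances along each leg and taking the cheapest ordering (14 → 15 → 5 → 8) gives a lower bound of 1 + 2 + 3 = 6 moves.
A route of 6 moves achieves this: 14 → 15 → 10 → 5 → 4 → 9 → 8.
Since 6 matches the lower bound, it is optimal.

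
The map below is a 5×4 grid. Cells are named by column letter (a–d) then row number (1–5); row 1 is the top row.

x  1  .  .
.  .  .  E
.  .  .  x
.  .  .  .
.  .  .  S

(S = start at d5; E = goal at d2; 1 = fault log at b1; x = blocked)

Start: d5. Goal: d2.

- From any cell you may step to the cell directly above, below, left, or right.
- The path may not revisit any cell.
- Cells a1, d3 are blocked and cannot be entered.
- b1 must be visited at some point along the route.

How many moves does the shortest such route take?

Any route passes through b1 somewhere between d5 and d2. Summing Manhattan distances along the two legs (d5 → b1 → d2) gives a lower bound of 6 + 3 = 9 moves.
A route of 9 moves achieves this: d5 → d4 → c4 → c3 → c2 → b2 → b1 → c1 → d1 → d2.
Since 9 matches the lower bound, it is optimal.

9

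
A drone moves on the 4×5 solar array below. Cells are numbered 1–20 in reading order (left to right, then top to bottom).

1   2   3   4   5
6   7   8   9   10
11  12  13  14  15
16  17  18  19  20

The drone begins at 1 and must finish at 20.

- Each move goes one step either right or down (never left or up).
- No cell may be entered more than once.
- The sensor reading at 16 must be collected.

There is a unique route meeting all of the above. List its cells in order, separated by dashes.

1 - 6 - 11 - 16 - 17 - 18 - 19 - 20

Moves only go right or down, so the column and row indices never decrease.
Route from 1: down 3 to 16, right 4 to 20 — 7 moves in all.
Check: all required cells visited.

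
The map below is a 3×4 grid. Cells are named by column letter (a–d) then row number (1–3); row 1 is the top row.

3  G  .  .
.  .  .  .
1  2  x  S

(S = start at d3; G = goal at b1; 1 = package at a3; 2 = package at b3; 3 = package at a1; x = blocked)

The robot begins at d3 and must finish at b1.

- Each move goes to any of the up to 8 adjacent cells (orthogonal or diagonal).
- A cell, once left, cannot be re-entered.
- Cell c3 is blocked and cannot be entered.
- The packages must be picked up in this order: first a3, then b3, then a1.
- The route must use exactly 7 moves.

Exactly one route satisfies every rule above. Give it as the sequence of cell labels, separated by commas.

The waypoints must appear in the order a3, b3, a1, with no cell reused.
Route from d3: up-left 1 to c2, left 1 to b2, down-left 1 to a3, right 1 to b3, up-left 1 to a2, up 1 to a1, right 1 to b1 — 7 moves in all.
Check: order respected (1 at step 3, 2 at step 4, 3 at step 6); 7 moves as required.

d3, c2, b2, a3, b3, a2, a1, b1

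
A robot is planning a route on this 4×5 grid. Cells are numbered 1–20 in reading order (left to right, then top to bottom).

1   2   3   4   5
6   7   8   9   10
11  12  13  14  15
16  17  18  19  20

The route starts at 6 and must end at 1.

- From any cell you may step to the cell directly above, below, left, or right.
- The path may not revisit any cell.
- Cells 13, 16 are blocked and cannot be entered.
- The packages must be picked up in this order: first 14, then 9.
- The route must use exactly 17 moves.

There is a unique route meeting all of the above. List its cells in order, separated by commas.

6, 11, 12, 17, 18, 19, 20, 15, 14, 9, 10, 5, 4, 3, 8, 7, 2, 1

The waypoints must appear in the order 14, 9, with no cell reused.
Route from 6: down 1 to 11, right 1 to 12, down 1 to 17, right 3 to 20, up 1 to 15, left 1 to 14, up 1 to 9, right 1 to 10, up 1 to 5, left 2 to 3, down 1 to 8, left 1 to 7, up 1 to 2, left 1 to 1 — 17 moves in all.
Check: order respected (14 at step 8, 9 at step 9); 17 moves as required.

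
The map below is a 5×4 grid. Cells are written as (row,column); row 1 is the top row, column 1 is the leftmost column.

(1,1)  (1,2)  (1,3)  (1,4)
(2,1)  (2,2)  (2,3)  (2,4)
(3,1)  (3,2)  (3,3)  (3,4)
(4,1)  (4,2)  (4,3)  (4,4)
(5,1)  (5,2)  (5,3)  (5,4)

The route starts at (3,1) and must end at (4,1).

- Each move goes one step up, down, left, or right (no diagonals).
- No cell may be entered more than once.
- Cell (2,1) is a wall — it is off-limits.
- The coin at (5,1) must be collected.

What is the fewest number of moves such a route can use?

5

Any route passes through (5,1) somewhere between (3,1) and (4,1). Summing Manhattan distances along the two legs ((3,1) → (5,1) → (4,1)) gives a lower bound of 2 + 1 = 3 moves.
The shortest route satisfying every rule uses 5 moves: (3,1) → (3,2) → (4,2) → (5,2) → (5,1) → (4,1).
The bound of 3 isn't tight here; checking systematically, no route of length 3 through 4 satisfies every constraint, so 5 is the minimum.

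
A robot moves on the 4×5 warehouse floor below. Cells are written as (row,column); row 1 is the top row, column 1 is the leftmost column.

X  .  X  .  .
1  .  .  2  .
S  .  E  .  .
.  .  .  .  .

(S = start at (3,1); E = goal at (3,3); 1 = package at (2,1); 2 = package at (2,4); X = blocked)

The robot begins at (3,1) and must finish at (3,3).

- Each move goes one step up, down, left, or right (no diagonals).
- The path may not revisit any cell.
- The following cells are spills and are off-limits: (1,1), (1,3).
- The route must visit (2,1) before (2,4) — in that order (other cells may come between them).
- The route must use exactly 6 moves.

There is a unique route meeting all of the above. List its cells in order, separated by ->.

(3,1) -> (2,1) -> (2,2) -> (2,3) -> (2,4) -> (3,4) -> (3,3)

The waypoints must appear in the order (2,1), (2,4), with no cell reused.
Route from (3,1): up to (2,1), 3× right (reaching (2,4)), down to (3,4), left to (3,3) — 6 moves in all.
Check: order respected (1 at step 1, 2 at step 4); 6 moves as required.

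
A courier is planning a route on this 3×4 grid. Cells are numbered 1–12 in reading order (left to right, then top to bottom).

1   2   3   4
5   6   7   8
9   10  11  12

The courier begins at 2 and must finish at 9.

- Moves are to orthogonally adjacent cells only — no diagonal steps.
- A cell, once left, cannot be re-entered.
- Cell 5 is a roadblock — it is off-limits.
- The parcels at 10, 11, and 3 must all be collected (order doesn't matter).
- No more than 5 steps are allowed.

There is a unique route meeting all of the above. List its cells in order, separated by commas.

2, 3, 7, 11, 10, 9

The budget equals the shortest possible length, so every move has to be on a shortest route through the required cells.
Route from 2: right to 3, 2× down (reaching 11), 2× left (reaching 9) — 5 moves in all.
Check: all required cells visited; 5 ≤ 5 moves.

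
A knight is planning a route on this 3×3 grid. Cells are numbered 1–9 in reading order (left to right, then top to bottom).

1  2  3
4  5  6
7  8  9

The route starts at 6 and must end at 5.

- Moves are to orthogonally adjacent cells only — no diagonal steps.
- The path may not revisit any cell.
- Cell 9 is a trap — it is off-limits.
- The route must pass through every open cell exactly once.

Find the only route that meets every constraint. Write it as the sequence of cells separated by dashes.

6 - 3 - 2 - 1 - 4 - 7 - 8 - 5

Need to visit all 8 open cells exactly once, starting at 6 and ending at 5.
Route from 6: up 1 to 3, left 2 to 1, down 2 to 7, right 1 to 8, up 1 to 5 — 7 moves in all.
Check: all 8 open cells covered.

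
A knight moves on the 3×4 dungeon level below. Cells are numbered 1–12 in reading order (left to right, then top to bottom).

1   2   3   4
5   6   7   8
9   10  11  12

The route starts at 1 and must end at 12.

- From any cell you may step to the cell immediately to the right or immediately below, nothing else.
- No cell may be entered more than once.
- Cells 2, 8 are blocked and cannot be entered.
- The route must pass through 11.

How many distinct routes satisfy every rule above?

A right/down-only route from 1 to 12 makes exactly 2 down-moves and 3 right-moves in some order.
With no other constraints that would be C(5,2) = 10 routes.
Split at 11 and multiply the segment counts (each segment already excludes blocked cells): 1→11: 3; 11→12: 1; product = 3.
That gives 3 routes.

3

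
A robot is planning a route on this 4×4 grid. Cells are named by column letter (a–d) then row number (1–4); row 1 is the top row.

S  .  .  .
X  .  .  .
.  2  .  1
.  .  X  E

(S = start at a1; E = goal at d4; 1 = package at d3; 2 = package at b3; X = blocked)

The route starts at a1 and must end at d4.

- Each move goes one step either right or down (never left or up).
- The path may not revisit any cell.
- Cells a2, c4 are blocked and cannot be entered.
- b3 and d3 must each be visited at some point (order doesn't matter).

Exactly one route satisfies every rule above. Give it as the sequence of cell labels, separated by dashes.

Moves only go right or down, so the column and row indices never decrease.
Route from a1: right to b1, 2× down (reaching b3), 2× right (reaching d3), down to d4 — 6 moves in all.
Check: all required cells visited.

a1 - b1 - b2 - b3 - c3 - d3 - d4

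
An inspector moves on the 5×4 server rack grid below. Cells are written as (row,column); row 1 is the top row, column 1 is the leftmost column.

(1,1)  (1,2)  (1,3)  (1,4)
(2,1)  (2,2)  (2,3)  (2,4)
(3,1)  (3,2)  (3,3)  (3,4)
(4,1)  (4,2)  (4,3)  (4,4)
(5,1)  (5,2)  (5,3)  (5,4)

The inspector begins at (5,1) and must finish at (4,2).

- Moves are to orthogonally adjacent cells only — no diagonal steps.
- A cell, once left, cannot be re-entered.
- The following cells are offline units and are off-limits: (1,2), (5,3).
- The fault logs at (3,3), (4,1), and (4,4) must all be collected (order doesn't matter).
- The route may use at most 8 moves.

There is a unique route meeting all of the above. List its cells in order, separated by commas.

(5,1), (4,1), (3,1), (3,2), (3,3), (3,4), (4,4), (4,3), (4,2)

The budget equals the shortest possible length, so every move has to be on a shortest route through the required cells.
Route from (5,1): up 2 to (3,1), right 3 to (3,4), down 1 to (4,4), left 2 to (4,2) — 8 moves in all.
Check: all required cells visited; 8 ≤ 8 moves.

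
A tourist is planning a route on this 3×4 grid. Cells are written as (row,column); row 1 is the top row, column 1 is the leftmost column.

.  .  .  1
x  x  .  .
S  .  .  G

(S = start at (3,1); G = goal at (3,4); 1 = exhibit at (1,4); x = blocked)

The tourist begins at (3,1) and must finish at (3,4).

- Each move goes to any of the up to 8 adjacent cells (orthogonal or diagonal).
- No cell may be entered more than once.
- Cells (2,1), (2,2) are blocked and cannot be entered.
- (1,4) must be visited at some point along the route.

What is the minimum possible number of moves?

5

Any route passes through (1,4) somewhere between (3,1) and (3,4). Summing Chebyshev distances along the two legs ((3,1) → (1,4) → (3,4)) gives a lower bound of 3 + 2 = 5 moves.
A route of 5 moves achieves this: (3,1) → (3,2) → (2,3) → (1,4) → (2,4) → (3,4).
Since 5 matches the lower bound, it is optimal.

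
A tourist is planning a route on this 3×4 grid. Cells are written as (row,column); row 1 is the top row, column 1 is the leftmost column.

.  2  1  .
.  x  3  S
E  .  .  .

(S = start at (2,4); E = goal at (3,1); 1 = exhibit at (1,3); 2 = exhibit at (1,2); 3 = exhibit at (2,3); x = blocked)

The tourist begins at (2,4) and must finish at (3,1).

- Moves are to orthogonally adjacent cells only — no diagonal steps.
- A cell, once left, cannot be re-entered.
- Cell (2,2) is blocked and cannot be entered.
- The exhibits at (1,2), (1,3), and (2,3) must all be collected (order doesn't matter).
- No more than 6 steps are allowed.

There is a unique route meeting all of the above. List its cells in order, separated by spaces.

The budget equals the shortest possible length, so every move has to be on a shortest route through the required cells.
Route from (2,4): left to (2,3), up to (1,3), 2× left (reaching (1,1)), 2× down (reaching (3,1)) — 6 moves in all.
Check: all required cells visited; 6 ≤ 6 moves.

(2,4) (2,3) (1,3) (1,2) (1,1) (2,1) (3,1)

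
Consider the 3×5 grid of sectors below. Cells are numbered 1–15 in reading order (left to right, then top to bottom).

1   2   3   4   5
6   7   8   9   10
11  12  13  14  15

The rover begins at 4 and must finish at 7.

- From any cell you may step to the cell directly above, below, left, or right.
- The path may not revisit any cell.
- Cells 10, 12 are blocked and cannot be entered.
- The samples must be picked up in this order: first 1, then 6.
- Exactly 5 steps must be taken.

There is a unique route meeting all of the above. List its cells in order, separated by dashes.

4 - 3 - 2 - 1 - 6 - 7

The waypoints must appear in the order 1, 6, with no cell reused.
Route from 4: 3× left (reaching 1), down to 6, right to 7 — 5 moves in all.
Check: order respected (1 at step 3, 6 at step 4); 5 moves as required.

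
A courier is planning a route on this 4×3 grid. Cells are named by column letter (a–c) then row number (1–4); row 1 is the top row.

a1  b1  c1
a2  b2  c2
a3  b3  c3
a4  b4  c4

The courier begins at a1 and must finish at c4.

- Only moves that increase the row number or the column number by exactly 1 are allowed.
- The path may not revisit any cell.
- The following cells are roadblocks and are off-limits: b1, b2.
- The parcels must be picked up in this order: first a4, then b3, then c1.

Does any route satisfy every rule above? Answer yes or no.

no

b3 lies above a4, so going from a4 to b3 would need an upward move — but moves only go right/down, so a4 cannot be visited before b3.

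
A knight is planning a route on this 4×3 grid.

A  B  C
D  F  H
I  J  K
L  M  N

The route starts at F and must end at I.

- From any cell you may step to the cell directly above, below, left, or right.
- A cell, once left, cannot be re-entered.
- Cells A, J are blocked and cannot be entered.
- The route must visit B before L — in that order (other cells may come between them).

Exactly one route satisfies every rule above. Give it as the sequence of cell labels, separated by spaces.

The waypoints must appear in the order B, L, with no cell reused.
Route from F: up 1 to B, right 1 to C, down 3 to N, left 2 to L, up 1 to I — 8 moves in all.
Check: order respected (B at step 1, L at step 7).

F B C H K N M L I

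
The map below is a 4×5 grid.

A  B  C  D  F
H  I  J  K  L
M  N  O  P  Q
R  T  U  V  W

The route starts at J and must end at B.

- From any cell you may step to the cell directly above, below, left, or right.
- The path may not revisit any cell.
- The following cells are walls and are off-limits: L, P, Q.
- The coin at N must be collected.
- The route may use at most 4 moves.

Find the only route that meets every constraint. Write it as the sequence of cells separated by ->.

J -> O -> N -> I -> B

The 4-move cap with required stops at N leaves no slack for detours.
Route from J: down to O, left to N, 2× up (reaching B) — 4 moves in all.
Check: all required cells visited; 4 ≤ 4 moves.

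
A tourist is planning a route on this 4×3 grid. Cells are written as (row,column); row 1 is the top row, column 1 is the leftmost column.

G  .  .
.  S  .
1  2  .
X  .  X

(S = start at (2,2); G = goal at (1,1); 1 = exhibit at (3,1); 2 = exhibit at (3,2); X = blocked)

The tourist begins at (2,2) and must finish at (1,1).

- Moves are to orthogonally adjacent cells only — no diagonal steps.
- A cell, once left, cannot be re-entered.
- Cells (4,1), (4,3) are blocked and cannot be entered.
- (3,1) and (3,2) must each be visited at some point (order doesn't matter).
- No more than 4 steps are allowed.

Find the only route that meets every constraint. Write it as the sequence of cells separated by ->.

The 4-move cap with required stops at (3,1), (3,2) leaves no slack for detours.
Route from (2,2): down 1 to (3,2), left 1 to (3,1), up 2 to (1,1) — 4 moves in all.
Check: all required cells visited; 4 ≤ 4 moves.

(2,2) -> (3,2) -> (3,1) -> (2,1) -> (1,1)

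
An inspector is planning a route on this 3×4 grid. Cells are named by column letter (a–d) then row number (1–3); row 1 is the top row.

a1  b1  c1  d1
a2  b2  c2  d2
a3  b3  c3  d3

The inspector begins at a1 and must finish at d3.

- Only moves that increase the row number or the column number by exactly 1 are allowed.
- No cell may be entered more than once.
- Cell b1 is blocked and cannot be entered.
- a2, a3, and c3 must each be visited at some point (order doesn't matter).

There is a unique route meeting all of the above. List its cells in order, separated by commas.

a1, a2, a3, b3, c3, d3

Moves only go right or down, so the column and row indices never decrease.
Route from a1: down 2 to a3, right 3 to d3 — 5 moves in all.
Check: all required cells visited.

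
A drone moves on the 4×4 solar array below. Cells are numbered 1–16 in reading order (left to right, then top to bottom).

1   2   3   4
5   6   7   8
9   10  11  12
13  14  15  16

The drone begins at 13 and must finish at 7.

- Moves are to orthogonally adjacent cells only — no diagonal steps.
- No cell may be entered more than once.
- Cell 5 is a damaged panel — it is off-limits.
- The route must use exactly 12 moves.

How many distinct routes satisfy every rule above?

8

Need simple routes of exactly 12 moves from 13 to 7 (Manhattan distance 4, so 4 moves are spent on a detour and 4 undoing it).
Enumerating: 13 9 10 6 2 3 4 8 12 16 15 11 7 | 13 9 10 14 15 11 12 8 4 3 2 6 7 | 13 9 10 14 15 16 12 8 4 3 2 6 7 | 13 9 10 11 15 16 12 8 4 3 2 6 7 | 13 14 10 6 2 3 4 8 12 16 15 11 7 | 13 14 10 11 15 16 12 8 4 3 2 6 7 | 13 14 15 16 12 8 4 3 2 6 10 11 7 | 13 14 15 16 12 11 10 6 2 3 4 8 7.
That gives 8 routes.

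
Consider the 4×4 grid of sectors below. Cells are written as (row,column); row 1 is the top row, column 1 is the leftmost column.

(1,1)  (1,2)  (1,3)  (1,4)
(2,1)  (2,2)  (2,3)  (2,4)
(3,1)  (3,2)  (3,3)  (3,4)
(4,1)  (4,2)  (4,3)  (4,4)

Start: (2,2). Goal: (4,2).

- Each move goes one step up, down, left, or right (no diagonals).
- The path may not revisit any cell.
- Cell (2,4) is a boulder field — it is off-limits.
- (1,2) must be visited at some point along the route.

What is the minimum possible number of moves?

Any route passes through (1,2) somewhere between (2,2) and (4,2). Summing Manhattan distances along the two legs ((2,2) → (1,2) → (4,2)) gives a lower bound of 1 + 3 = 4 moves.
The shortest route satisfying every rule uses 6 moves: (2,2) → (1,2) → (1,1) → (2,1) → (3,1) → (4,1) → (4,2).
The bound of 4 isn't tight here; checking systematically, no route of length 4 through 5 satisfies every constraint, so 6 is the minimum.

6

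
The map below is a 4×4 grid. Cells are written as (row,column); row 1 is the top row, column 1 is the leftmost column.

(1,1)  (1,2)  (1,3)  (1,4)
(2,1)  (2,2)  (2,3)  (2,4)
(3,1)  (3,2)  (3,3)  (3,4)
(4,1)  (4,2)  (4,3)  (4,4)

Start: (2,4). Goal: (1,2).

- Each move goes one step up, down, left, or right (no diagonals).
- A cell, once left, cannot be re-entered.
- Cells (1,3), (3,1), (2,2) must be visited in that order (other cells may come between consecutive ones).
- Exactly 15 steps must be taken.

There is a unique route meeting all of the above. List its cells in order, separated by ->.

(2,4) -> (1,4) -> (1,3) -> (2,3) -> (3,3) -> (3,4) -> (4,4) -> (4,3) -> (4,2) -> (4,1) -> (3,1) -> (3,2) -> (2,2) -> (2,1) -> (1,1) -> (1,2)

The waypoints must appear in the order (1,3), (3,1), (2,2), with no cell reused.
Route from (2,4): up 1 to (1,4), left 1 to (1,3), down 2 to (3,3), right 1 to (3,4), down 1 to (4,4), left 3 to (4,1), up 1 to (3,1), right 1 to (3,2), up 1 to (2,2), left 1 to (2,1), up 1 to (1,1), right 1 to (1,2) — 15 moves in all.
Check: order respected ((1,3) at step 2, (3,1) at step 10, (2,2) at step 12); 15 moves as required.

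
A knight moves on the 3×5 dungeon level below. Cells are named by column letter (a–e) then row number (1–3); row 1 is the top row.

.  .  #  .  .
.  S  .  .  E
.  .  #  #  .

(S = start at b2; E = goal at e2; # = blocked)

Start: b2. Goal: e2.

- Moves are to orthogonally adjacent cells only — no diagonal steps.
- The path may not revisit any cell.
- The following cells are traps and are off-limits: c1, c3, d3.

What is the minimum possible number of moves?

The Manhattan distance from b2 to e2 is |2−2| + |2−5| = 3, so at least 3 moves are needed.
A route of 3 moves achieves this: b2 → c2 → d2 → e2.
Since 3 matches the lower bound, it is optimal.

3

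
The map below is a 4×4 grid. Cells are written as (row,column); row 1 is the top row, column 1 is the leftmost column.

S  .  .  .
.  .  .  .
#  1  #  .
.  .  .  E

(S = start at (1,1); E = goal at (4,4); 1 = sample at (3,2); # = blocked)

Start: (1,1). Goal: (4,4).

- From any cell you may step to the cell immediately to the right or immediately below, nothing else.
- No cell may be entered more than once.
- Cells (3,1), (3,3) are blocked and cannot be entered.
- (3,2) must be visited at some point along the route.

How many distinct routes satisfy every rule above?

2

A right/down-only route from (1,1) to (4,4) makes exactly 3 down-moves and 3 right-moves in some order.
With no other constraints that would be C(6,3) = 20 routes.
Split at (3,2) and multiply the segment counts (each segment already excludes blocked cells): (1,1)→(3,2): 2; (3,2)→(4,4): 1; product = 2.
That gives 2 routes.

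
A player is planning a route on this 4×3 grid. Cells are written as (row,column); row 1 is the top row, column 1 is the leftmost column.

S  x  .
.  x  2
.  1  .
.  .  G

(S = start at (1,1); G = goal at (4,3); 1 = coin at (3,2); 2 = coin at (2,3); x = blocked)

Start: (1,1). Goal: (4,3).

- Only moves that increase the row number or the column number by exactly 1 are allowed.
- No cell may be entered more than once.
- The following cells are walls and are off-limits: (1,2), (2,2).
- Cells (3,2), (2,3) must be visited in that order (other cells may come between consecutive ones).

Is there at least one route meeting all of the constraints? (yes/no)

no

(2,3) lies above (3,2), so going from (3,2) to (2,3) would need an upward move — but moves only go right/down, so (3,2) cannot be visited before (2,3).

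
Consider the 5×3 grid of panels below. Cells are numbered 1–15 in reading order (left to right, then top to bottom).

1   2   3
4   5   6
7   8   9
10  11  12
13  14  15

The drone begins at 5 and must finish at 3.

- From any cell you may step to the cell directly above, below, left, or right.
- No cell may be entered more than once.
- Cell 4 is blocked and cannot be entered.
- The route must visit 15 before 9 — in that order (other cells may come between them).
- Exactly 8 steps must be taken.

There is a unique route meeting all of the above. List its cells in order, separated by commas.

5, 8, 11, 14, 15, 12, 9, 6, 3

The waypoints must appear in the order 15, 9, with no cell reused.
Route from 5: down 3 to 14, right 1 to 15, up 4 to 3 — 8 moves in all.
Check: order respected (15 at step 4, 9 at step 6); 8 moves as required.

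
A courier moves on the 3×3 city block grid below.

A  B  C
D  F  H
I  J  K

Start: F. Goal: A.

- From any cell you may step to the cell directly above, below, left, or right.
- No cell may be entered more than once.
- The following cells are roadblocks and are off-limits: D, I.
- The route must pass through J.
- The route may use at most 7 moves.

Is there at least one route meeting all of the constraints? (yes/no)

yes

One route that works: F → J → K → H → C → B → A.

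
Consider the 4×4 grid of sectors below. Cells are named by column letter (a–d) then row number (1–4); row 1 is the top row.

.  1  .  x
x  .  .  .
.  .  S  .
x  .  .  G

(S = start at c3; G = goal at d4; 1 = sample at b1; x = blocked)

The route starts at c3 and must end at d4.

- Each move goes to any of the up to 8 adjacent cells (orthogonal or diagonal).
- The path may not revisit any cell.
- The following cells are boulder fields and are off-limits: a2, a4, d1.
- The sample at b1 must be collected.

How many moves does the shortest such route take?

Any route passes through b1 somewhere between c3 and d4. Summing Chebyshev distances along the two legs (c3 → b1 → d4) gives a lower bound of 2 + 3 = 5 moves.
A route of 5 moves achieves this: c3 → b2 → b1 → c2 → d3 → d4.
Since 5 matches the lower bound, it is optimal.

5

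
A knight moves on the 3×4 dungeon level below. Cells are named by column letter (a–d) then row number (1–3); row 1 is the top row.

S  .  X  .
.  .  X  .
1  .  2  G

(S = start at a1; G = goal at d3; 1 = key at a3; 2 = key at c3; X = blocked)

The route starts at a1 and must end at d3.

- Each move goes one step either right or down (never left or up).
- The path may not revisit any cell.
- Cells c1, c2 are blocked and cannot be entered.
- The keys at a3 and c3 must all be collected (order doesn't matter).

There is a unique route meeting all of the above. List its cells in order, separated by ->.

a1 -> a2 -> a3 -> b3 -> c3 -> d3

Moves only go right or down, so the column and row indices never decrease.
Route from a1: 2× down (reaching a3), 3× right (reaching d3) — 5 moves in all.
Check: all required cells visited.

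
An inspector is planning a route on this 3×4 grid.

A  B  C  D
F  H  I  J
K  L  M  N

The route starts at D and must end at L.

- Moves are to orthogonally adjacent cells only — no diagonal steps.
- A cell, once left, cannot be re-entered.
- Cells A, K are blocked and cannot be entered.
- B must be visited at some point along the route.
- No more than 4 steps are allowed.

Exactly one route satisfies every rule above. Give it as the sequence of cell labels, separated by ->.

D -> C -> B -> H -> L

The 4-move cap with required stops at B leaves no slack for detours.
Route from D: 2× left (reaching B), 2× down (reaching L) — 4 moves in all.
Check: all required cells visited; 4 ≤ 4 moves.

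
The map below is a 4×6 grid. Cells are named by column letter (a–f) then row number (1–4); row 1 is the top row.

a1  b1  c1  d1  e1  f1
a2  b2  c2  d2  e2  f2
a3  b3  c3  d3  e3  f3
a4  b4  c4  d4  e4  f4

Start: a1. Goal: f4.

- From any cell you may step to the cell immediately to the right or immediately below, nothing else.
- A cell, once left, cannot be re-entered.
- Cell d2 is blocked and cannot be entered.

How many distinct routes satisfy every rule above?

A right/down-only route from a1 to f4 makes exactly 3 down-moves and 5 right-moves in some order.
With no other constraints that would be C(8,3) = 56 routes.
Subtract routes through each blocked cell (inclusion–exclusion for overlaps): − through d2: 24 → 32.
That gives 32 routes.

32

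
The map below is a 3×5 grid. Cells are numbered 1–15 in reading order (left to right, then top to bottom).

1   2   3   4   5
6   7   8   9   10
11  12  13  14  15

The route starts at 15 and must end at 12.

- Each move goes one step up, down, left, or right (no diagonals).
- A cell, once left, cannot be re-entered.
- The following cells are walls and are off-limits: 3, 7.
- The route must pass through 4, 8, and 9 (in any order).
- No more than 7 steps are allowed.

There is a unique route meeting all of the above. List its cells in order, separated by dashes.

15 - 10 - 5 - 4 - 9 - 8 - 13 - 12

The 7-move cap with required stops at 4, 8, 9 leaves no slack for detours.
Route from 15: 2× up (reaching 5), left to 4, down to 9, left to 8, down to 13, left to 12 — 7 moves in all.
Check: all required cells visited; 7 ≤ 7 moves.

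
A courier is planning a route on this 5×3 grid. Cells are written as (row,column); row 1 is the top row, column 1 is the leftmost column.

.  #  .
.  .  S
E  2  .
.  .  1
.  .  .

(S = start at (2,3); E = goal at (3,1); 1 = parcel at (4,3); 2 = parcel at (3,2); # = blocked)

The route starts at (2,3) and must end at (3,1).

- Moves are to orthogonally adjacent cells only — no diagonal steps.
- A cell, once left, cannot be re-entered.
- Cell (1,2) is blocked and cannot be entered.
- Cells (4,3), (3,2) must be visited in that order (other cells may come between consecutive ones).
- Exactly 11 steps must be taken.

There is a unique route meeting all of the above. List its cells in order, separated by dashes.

(2,3) - (3,3) - (4,3) - (5,3) - (5,2) - (5,1) - (4,1) - (4,2) - (3,2) - (2,2) - (2,1) - (3,1)

The waypoints must appear in the order (4,3), (3,2), with no cell reused.
Route from (2,3): 3× down (reaching (5,3)), 2× left (reaching (5,1)), up to (4,1), right to (4,2), 2× up (reaching (2,2)), left to (2,1), down to (3,1) — 11 moves in all.
Check: order respected (1 at step 2, 2 at step 8); 11 moves as required.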